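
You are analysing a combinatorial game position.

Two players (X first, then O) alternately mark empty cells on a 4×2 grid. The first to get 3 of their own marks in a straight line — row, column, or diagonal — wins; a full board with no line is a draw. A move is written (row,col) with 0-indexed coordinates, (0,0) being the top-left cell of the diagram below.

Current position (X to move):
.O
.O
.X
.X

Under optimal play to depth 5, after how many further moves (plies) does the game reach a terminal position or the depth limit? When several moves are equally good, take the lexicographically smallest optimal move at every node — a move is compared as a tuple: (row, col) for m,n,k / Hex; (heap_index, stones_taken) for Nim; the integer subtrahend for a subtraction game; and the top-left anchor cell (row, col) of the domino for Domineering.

ply 1, X at .O/.O/.X/.X | (0,0)=+0→XO/.O/.X/.X*; (1,0)=+0→.O/XO/.X/.X; (2,0)=+0→.O/.O/XX/.X; (3,0)=+0→.O/.O/.X/XX
ply 2, O at XO/.O/.X/.X | (1,0)=+0→XO/OO/.X/.X*; (2,0)=+0→XO/.O/OX/.X; (3,0)=+0→XO/.O/.X/OX
ply 3, X at XO/OO/.X/.X | (2,0)=+0→XO/OO/XX/.X*; (3,0)=+0→XO/OO/.X/XX
ply 4, O at XO/OO/XX/.X | (3,0)=+0→XO/OO/XX/OX*
ply 5: XO/OO/XX/OX is terminal +0 (X); from .O/.O/.X/.X depth 5

PV length from [.O/.O/.X/.X]: 4 plies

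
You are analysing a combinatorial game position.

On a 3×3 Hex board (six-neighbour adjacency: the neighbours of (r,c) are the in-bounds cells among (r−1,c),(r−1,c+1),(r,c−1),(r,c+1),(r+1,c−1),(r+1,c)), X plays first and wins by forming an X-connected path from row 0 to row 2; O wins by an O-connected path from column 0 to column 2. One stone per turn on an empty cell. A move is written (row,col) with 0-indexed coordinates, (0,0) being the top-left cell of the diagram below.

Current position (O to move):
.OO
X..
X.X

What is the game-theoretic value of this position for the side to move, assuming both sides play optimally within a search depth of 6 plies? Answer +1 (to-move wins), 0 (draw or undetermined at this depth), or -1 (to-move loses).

p1 O@[.OO/X../X.X]: (0,0)[OOO/X../X.X]+1* (1,1)[.OO/XO./X.X]-1 (1,2)[.OO/X.O/X.X]-1 (2,1)[.OO/X../XOX]-1
p2 X@[OOO/X../X.X] terminal -1; root [.OO/X../X.X] d6

value(.OO/X../X.X, O) = +1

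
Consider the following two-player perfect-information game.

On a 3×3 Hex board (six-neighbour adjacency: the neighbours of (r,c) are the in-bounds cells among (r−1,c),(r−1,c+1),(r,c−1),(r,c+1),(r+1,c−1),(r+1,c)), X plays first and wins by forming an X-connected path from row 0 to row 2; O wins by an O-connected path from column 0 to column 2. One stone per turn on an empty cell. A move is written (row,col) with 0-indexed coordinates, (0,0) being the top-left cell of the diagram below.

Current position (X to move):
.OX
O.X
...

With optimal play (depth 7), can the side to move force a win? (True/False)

X winning at [.OX/O.X/...]: True

ply 1, X at .OX/O.X/... | (0,0)=+1→XOX/O.X/...*; (1,1)=+1→.OX/OXX/...; (2,0)=+1→.OX/O.X/X..; (2,1)=+1→.OX/O.X/.X.; (2,2)=+1→.OX/O.X/..X
ply 2, O at XOX/O.X/... | (1,1)=-1→XOX/OOX/...*; (2,0)=-1→XOX/O.X/O..; (2,1)=-1→XOX/O.X/.O.; (2,2)=-1→XOX/O.X/..O
ply 3, X at XOX/OOX/... | (2,0)=+1→XOX/OOX/X..*; (2,1)=+1→XOX/OOX/.X.; (2,2)=+1→XOX/OOX/..X
ply 4, O at XOX/OOX/X.. | (2,1)=-1→XOX/OOX/XO.*; (2,2)=-1→XOX/OOX/X.O
ply 5, X at XOX/OOX/XO. | (2,2)=+1→XOX/OOX/XOX*
ply 6: XOX/OOX/XOX is terminal -1 (O); from .OX/O.X/... depth 7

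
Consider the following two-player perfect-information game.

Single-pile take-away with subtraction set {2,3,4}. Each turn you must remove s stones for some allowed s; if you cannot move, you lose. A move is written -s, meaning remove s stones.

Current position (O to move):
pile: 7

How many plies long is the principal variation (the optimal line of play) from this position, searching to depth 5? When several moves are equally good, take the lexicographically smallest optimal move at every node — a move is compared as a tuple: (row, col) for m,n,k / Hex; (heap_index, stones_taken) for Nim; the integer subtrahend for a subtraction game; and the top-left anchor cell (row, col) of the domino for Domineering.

PV length from [7]: 2 plies

p1 O@[7]: -2[5]-1* -3[4]-1 -4[3]-1
p2 X@[5]: -2[3]-1 -3[2]-1 -4[1]+1*
p3 O@[1] terminal -1; root [7] d5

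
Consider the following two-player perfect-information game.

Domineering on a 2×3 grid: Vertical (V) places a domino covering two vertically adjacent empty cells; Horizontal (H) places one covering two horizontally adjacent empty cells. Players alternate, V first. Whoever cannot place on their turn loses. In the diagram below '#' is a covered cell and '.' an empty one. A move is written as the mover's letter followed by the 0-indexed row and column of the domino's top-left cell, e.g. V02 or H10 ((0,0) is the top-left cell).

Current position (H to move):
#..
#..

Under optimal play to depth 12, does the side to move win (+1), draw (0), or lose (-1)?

value(#../#.., H) = +1

p1 H@[#../#..]: H01[###/#..]+1* H11[#../###]+1
p2 V@[###/#..] terminal -1; root [#../#..] d12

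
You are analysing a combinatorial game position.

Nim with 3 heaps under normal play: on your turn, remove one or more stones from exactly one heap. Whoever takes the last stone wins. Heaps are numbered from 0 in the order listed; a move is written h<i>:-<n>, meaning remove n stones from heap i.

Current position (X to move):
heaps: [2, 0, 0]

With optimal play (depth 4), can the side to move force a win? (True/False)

X winning at [(2,0,0)]: True

[(2,0,0)] X move#1: h0:-1:-1/(1,0,0), h0:-2:+1/(0,0,0)*
[(0,0,0)] end (terminal -1, O#2); searched (2,0,0) to 4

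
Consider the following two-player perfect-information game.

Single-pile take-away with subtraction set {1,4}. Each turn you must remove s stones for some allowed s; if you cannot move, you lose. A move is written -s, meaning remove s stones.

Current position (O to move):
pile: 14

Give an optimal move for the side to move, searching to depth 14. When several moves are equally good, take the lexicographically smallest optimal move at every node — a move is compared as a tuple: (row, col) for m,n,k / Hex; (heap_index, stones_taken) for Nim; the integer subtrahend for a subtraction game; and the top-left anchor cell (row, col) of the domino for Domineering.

[14] O move#1: -1:-1/13, -4:+1/10*
[10] X move#2: -1:-1/9*, -4:-1/6
[9] O move#3: -1:-1/8, -4:+1/5*
[5] X move#4: -1:-1/4*, -4:-1/1
[4] O move#5: -1:-1/3, -4:+1/0*
[0] end (terminal -1, X#6); searched 14 to 14

O's best at [14]: -4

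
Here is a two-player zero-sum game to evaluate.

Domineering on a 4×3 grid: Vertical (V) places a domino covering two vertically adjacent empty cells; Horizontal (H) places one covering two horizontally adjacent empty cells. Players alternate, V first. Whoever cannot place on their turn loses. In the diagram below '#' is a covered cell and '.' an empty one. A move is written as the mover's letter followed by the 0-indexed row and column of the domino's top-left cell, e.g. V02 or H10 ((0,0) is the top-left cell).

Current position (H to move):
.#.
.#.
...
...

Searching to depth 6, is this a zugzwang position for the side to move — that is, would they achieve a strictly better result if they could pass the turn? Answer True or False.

zugzwang(.#./.#./.../..., H) = False

p1 H@[.#./.#./.../...]: H20[.#./.#./##./...]-1* H21[.#./.#./.##/...]-1 H30[.#./.#./.../##.]-1 H31[.#./.#./.../.##]-1
p2 V@[.#./.#./##./...]: V00[##./##./##./...]+1* V02[.##/.##/##./...]+1 V12[.#./.##/###/...]+1 V22[.#./.#./###/..#]+1
p3 H@[##./##./##./...]: H30[##./##./##./##.]-1* H31[##./##./##./.##]-1
p4 V@[##./##./##./##.]: V02[###/###/##./##.]+1* V12[##./###/###/##.]+1 V22[##./##./###/###]+1
p5 H@[###/###/##./##.] terminal -1; root [.#./.#./.../...] d6
if H skipped the turn, V would face:
~ p1 V@[.#./.#./.../...]: V00[##./##./.../...]+1* V02[.##/.##/.../...]+1 V10[.#./##./#../...]-1 V12[.#./.##/..#/...]-1 V20[.#./.#./#../#..]+1 V21[.#./.#./.#./.#.]+1 V22[.#./.#./..#/..#]+1
~ p2 H@[##./##./.../...]: H20[##./##./##./...]-1* H21[##./##./.##/...]-1 H30[##./##./.../##.]-1 H31[##./##./.../.##]-1
~ p3 V@[##./##./##./...]: V02[###/###/##./...]-1 V12[##./###/###/...]-1 V22[##./##./###/..#]+1*
~ p4 H@[##./##./###/..#]: H30[##./##./###/###]-1*
~ p5 V@[##./##./###/###]: V02[###/###/###/###]+1*
~ p6 H@[###/###/###/###] terminal -1; root [.#./.#./.../...] d6
compare (H): move=-1 vs pass=-1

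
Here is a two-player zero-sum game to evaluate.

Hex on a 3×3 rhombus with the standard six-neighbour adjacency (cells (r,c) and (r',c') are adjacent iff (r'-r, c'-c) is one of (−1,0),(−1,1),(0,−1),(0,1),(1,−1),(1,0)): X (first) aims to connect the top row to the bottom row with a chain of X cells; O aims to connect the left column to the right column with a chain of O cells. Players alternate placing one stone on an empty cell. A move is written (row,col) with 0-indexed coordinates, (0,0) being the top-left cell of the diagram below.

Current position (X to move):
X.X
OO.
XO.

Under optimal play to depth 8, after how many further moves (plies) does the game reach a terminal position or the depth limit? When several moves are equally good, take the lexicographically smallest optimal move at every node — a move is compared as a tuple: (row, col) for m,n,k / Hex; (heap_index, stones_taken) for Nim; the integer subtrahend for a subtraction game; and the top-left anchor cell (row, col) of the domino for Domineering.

p1 X@[X.X/OO./XO.]: (0,1)[XXX/OO./XO.]-1* (1,2)[X.X/OOX/XO.]-1 (2,2)[X.X/OO./XOX]-1
p2 O@[XXX/OO./XO.]: (1,2)[XXX/OOO/XO.]+1* (2,2)[XXX/OO./XOO]+1
p3 X@[XXX/OOO/XO.] terminal -1; root [X.X/OO./XO.] d8

PV length from [X.X/OO./XO.]: 2 plies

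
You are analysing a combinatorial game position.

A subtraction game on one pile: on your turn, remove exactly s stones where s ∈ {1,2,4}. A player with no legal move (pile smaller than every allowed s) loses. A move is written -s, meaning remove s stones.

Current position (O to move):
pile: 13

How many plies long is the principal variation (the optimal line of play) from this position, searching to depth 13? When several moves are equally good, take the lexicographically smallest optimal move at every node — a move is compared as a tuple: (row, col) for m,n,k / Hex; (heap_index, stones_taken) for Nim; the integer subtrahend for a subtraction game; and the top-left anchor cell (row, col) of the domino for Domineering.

PV length from [13]: 9 plies

[13] O move#1: -1:+1/12*, -2:-1/11, -4:+1/9
[12] X move#2: -1:-1/11*, -2:-1/10, -4:-1/8
[11] O move#3: -1:-1/10, -2:+1/9*, -4:-1/7
[9] X move#4: -1:-1/8*, -2:-1/7, -4:-1/5
[8] O move#5: -1:-1/7, -2:+1/6*, -4:-1/4
[6] X move#6: -1:-1/5*, -2:-1/4, -4:-1/2
[5] O move#7: -1:-1/4, -2:+1/3*, -4:-1/1
[3] X move#8: -1:-1/2*, -2:-1/1
[2] O move#9: -1:-1/1, -2:+1/0*
[0] end (terminal -1, X#10); searched 13 to 13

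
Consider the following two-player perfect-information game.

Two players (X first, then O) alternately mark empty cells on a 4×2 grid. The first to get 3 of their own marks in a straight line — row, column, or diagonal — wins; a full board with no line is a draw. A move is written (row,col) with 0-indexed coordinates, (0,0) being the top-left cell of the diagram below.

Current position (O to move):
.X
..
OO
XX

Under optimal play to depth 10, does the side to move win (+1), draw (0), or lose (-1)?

value(.X/../OO/XX, O) = 0

ply 1, O at .X/../OO/XX | (0,0)=+0→OX/../OO/XX*; (1,0)=+0→.X/O./OO/XX; (1,1)=+0→.X/.O/OO/XX
ply 2, X at OX/../OO/XX | (1,0)=+0→OX/X./OO/XX*; (1,1)=-1→OX/.X/OO/XX
ply 3, O at OX/X./OO/XX | (1,1)=+0→OX/XO/OO/XX*
ply 4: OX/XO/OO/XX is terminal +0 (X); from .X/../OO/XX depth 10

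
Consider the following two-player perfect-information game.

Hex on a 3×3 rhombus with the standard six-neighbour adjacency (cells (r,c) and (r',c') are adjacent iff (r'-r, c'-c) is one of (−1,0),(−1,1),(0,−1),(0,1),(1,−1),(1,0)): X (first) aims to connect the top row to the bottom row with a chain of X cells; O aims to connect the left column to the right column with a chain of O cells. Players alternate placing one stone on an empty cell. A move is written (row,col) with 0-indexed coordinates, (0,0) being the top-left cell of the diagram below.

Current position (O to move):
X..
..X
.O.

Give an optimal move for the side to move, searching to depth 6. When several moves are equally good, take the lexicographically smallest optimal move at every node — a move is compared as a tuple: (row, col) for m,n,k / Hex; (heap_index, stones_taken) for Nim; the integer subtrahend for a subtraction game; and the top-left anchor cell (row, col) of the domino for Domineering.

O's best at [X../..X/.O.]: (1,1)

ply 1, O at X../..X/.O. | (0,1)=-1→XO./..X/.O.; (0,2)=-1→X.O/..X/.O.; (1,0)=-1→X../O.X/.O.; (1,1)=+1→X../.OX/.O.*; (2,0)=-1→X../..X/OO.; (2,2)=-1→X../..X/.OO
ply 2, X at X../.OX/.O. | (0,1)=-1→XX./.OX/.O.*; (0,2)=-1→X.X/.OX/.O.; (1,0)=-1→X../XOX/.O.; (2,0)=-1→X../.OX/XO.; (2,2)=-1→X../.OX/.OX
ply 3, O at XX./.OX/.O. | (0,2)=+1→XXO/.OX/.O.*; (1,0)=+1→XX./OOX/.O.; (2,0)=+1→XX./.OX/OO.; (2,2)=+1→XX./.OX/.OO
ply 4, X at XXO/.OX/.O. | (1,0)=-1→XXO/XOX/.O.*; (2,0)=-1→XXO/.OX/XO.; (2,2)=-1→XXO/.OX/.OX
ply 5, O at XXO/XOX/.O. | (2,0)=+1→XXO/XOX/OO.*; (2,2)=-1→XXO/XOX/.OO
ply 6: XXO/XOX/OO. is terminal -1 (X); from X../..X/.O. depth 6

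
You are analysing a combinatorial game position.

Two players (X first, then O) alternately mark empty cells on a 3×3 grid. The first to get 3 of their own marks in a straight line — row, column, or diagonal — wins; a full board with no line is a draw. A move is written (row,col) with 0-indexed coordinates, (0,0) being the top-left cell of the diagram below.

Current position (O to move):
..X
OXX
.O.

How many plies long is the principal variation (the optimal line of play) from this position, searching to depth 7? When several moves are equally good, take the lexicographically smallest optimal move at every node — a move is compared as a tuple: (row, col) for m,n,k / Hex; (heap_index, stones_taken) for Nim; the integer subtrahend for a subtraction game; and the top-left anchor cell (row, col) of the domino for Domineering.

PV length from [..X/OXX/.O.]: 2 plies

ply 1, O at ..X/OXX/.O. | (0,0)=-1→O.X/OXX/.O.*; (0,1)=-1→.OX/OXX/.O.; (2,0)=-1→..X/OXX/OO.; (2,2)=-1→..X/OXX/.OO
ply 2, X at O.X/OXX/.O. | (0,1)=-1→OXX/OXX/.O.; (2,0)=+1→O.X/OXX/XO.*; (2,2)=+1→O.X/OXX/.OX
ply 3: O.X/OXX/XO. is terminal -1 (O); from ..X/OXX/.O. depth 7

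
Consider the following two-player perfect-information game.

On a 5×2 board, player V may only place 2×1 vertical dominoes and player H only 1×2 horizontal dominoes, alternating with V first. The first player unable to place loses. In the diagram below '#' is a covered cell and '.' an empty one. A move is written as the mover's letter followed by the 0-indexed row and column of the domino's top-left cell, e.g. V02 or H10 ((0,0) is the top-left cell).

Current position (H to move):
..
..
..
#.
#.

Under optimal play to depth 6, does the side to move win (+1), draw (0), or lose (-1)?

ply 1, H at ../../../#./#. | H00=-1→##/../../#./#.; H10=+1→../##/../#./#.*; H20=-1→../../##/#./#.
ply 2, V at ../##/../#./#. | V21=-1→../##/.#/##/#.*; V31=-1→../##/../##/##
ply 3, H at ../##/.#/##/#. | H00=+1→##/##/.#/##/#.*
ply 4: ##/##/.#/##/#. is terminal -1 (V); from ../../../#./#. depth 6

value(../../../#./#., H) = +1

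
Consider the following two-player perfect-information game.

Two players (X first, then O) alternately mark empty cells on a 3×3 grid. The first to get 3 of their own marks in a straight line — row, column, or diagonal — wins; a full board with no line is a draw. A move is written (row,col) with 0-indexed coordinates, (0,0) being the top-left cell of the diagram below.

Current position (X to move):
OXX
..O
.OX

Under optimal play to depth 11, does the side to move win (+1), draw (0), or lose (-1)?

p1 X@[OXX/..O/.OX]: (1,0)[OXX/X.O/.OX]+0* (1,1)[OXX/.XO/.OX]+0 (2,0)[OXX/..O/XOX]+0
p2 O@[OXX/X.O/.OX]: (1,1)[OXX/XOO/.OX]+0* (2,0)[OXX/X.O/OOX]+0
p3 X@[OXX/XOO/.OX]: (2,0)[OXX/XOO/XOX]+0*
p4 O@[OXX/XOO/XOX] terminal +0; root [OXX/..O/.OX] d11

value(OXX/..O/.OX, X) = 0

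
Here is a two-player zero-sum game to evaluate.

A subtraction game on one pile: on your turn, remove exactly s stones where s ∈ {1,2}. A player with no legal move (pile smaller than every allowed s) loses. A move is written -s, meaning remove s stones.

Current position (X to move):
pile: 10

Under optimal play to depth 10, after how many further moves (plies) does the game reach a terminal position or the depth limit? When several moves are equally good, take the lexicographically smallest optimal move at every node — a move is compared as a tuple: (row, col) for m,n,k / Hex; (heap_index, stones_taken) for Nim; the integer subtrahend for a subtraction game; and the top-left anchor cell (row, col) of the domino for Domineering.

[10] X move#1: -1:+1/9*, -2:-1/8
[9] O move#2: -1:-1/8*, -2:-1/7
[8] X move#3: -1:-1/7, -2:+1/6*
[6] O move#4: -1:-1/5*, -2:-1/4
[5] X move#5: -1:-1/4, -2:+1/3*
[3] O move#6: -1:-1/2*, -2:-1/1
[2] X move#7: -1:-1/1, -2:+1/0*
[0] end (terminal -1, O#8); searched 10 to 10

PV length from [10]: 7 plies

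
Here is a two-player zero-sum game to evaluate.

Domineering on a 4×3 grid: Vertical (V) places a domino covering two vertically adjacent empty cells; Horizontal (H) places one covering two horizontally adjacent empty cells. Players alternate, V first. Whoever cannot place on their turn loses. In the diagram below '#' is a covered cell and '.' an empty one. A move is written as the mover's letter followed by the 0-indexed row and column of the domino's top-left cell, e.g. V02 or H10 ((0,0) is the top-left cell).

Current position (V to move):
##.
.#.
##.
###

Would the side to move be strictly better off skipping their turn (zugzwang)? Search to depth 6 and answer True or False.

zugzwang(##./.#./##./###, V) = False

[##./.#./##./###] V move#1: V02:+1/###/.##/##./###*, V12:+1/##./.##/###/###
[###/.##/##./###] end (terminal -1, H#2); searched ##./.#./##./### to 6
suppose V passes — search the same position with H to move:
pass> [##./.#./##./###] end (terminal -1, H#1); searched ##./.#./##./### to 6
for V: play +1, pass +1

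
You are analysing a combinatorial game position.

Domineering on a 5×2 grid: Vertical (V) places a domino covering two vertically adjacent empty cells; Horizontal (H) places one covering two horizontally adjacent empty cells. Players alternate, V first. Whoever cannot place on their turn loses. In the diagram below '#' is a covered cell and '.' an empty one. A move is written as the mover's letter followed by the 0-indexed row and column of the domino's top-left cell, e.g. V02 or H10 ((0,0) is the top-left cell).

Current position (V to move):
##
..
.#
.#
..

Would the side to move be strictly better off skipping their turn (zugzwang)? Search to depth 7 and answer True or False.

p1 V@[##/../.#/.#/..]: V10[##/#./##/.#/..]-1* V20[##/../##/##/..]-1 V30[##/../.#/##/#.]-1
p2 H@[##/#./##/.#/..]: H40[##/#./##/.#/##]+1*
p3 V@[##/#./##/.#/##] terminal -1; root [##/../.#/.#/..] d7
if V skipped the turn, H would face:
~ p1 H@[##/../.#/.#/..]: H10[##/##/.#/.#/..]-1* H40[##/../.#/.#/##]-1
~ p2 V@[##/##/.#/.#/..]: V20[##/##/##/##/..]-1 V30[##/##/.#/##/#.]+1*
~ p3 H@[##/##/.#/##/#.] terminal -1; root [##/../.#/.#/..] d7
compare (V): move=-1 vs pass=+1

zugzwang(##/../.#/.#/.., V) = True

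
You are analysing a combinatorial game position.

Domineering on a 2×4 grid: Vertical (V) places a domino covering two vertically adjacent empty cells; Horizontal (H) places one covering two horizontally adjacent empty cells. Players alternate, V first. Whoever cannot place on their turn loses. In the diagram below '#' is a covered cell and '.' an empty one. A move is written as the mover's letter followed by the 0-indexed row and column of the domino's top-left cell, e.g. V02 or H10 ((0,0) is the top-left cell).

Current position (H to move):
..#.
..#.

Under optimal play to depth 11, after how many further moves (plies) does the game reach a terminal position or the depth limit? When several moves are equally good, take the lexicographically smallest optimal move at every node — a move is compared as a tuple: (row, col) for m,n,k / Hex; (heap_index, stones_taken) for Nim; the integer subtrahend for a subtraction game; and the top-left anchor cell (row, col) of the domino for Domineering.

p1 H@[..#./..#.]: H00[###./..#.]+1* H10[..#./###.]+1
p2 V@[###./..#.]: V03[####/..##]-1*
p3 H@[####/..##]: H10[####/####]+1*
p4 V@[####/####] terminal -1; root [..#./..#.] d11

PV length from [..#./..#.]: 3 plies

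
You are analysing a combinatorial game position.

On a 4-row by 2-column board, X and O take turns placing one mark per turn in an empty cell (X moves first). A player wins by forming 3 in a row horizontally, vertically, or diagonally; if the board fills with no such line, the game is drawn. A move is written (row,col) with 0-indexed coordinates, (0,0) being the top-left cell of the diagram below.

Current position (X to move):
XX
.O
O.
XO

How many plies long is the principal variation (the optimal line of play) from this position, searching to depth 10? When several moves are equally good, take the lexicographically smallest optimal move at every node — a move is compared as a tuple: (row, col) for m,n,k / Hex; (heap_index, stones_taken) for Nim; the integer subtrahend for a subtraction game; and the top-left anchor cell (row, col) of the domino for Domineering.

ply 1, X at XX/.O/O./XO | (1,0)=-1→XX/XO/O./XO; (2,1)=+0→XX/.O/OX/XO*
ply 2, O at XX/.O/OX/XO | (1,0)=+0→XX/OO/OX/XO*
ply 3: XX/OO/OX/XO is terminal +0 (X); from XX/.O/O./XO depth 10

PV length from [XX/.O/O./XO]: 2 plies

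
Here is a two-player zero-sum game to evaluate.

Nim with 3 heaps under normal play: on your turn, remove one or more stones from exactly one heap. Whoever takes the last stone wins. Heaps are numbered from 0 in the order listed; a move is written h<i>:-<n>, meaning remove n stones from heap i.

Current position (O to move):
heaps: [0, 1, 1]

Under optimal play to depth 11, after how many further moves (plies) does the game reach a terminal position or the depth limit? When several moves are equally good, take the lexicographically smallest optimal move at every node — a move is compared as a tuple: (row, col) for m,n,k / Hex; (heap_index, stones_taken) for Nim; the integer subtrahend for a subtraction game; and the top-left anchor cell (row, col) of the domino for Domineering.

PV length from [(0,1,1)]: 2 plies

[(0,1,1)] O move#1: h1:-1:-1/(0,0,1)*, h2:-1:-1/(0,1,0)
[(0,0,1)] X move#2: h2:-1:+1/(0,0,0)*
[(0,0,0)] end (terminal -1, O#3); searched (0,1,1) to 11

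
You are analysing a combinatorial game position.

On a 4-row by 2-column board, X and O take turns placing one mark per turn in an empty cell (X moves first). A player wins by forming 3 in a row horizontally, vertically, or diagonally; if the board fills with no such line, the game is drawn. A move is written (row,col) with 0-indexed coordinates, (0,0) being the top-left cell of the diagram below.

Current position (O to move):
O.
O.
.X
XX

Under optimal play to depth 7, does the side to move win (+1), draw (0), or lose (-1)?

[O./O./.X/XX] O move#1: (0,1):-1/OO/O./.X/XX, (1,1):+0/O./OO/.X/XX, (2,0):+1/O./O./OX/XX*
[O./O./OX/XX] end (terminal -1, X#2); searched O./O./.X/XX to 7

value(O./O./.X/XX, O) = +1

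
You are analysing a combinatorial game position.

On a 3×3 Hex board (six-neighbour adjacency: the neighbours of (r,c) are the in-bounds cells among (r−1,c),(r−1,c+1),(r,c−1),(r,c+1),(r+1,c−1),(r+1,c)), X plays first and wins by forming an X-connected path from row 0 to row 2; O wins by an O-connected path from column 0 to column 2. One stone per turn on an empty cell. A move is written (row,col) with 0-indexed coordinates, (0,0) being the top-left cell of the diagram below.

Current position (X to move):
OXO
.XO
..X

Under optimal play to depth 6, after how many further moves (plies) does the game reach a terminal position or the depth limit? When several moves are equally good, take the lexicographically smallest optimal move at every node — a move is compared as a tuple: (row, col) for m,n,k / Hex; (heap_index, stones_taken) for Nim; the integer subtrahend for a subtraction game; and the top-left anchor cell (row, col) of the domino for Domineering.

p1 X@[OXO/.XO/..X]: (1,0)[OXO/XXO/..X]+1* (2,0)[OXO/.XO/X.X]+1 (2,1)[OXO/.XO/.XX]+1
p2 O@[OXO/XXO/..X]: (2,0)[OXO/XXO/O.X]-1* (2,1)[OXO/XXO/.OX]-1
p3 X@[OXO/XXO/O.X]: (2,1)[OXO/XXO/OXX]+1*
p4 O@[OXO/XXO/OXX] terminal -1; root [OXO/.XO/..X] d6

PV length from [OXO/.XO/..X]: 3 plies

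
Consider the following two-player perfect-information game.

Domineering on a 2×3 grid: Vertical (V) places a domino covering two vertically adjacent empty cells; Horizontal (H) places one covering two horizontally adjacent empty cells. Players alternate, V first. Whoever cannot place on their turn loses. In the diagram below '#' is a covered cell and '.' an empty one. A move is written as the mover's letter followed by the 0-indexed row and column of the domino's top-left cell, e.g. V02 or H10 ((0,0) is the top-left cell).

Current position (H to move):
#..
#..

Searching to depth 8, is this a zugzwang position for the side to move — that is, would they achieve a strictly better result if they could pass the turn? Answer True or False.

zugzwang(#../#.., H) = False

ply 1, H at #../#.. | H01=+1→###/#..*; H11=+1→#../###
ply 2: ###/#.. is terminal -1 (V); from #../#.. depth 8
if H skipped the turn, V would face:
~ ply 1, V at #../#.. | V01=+1→##./##.*; V02=+1→#.#/#.#
~ ply 2: ##./##. is terminal -1 (H); from #../#.. depth 8
compare (H): move=+1 vs pass=-1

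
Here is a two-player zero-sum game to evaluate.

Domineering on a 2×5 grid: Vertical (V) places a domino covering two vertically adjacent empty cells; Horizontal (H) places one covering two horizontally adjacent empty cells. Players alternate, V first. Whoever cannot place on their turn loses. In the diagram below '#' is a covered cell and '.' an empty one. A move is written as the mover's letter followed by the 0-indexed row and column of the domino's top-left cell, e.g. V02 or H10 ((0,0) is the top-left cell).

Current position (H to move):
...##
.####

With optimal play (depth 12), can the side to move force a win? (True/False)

H winning at [...##/.####]: True

ply 1, H at ...##/.#### | H00=+1→##.##/.####*; H01=-1→.####/.####
ply 2: ##.##/.#### is terminal -1 (V); from ...##/.#### depth 12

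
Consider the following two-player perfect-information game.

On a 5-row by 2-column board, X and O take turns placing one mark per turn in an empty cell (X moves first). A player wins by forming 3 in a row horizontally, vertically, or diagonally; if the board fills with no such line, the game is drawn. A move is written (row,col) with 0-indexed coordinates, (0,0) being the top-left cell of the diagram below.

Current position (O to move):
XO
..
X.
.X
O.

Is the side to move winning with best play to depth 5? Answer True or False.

O winning at [XO/../X./.X/O.]: False

ply 1, O at XO/../X./.X/O. | (1,0)=-1→XO/O./X./.X/O.*; (1,1)=-1→XO/.O/X./.X/O.; (2,1)=-1→XO/../XO/.X/O.; (3,0)=-1→XO/../X./OX/O.; (4,1)=-1→XO/../X./.X/OO
ply 2, X at XO/O./X./.X/O. | (1,1)=+0→XO/OX/X./.X/O.; (2,1)=+1→XO/O./XX/.X/O.*; (3,0)=+0→XO/O./X./XX/O.; (4,1)=+0→XO/O./X./.X/OX
ply 3, O at XO/O./XX/.X/O. | (1,1)=-1→XO/OO/XX/.X/O.*; (3,0)=-1→XO/O./XX/OX/O.; (4,1)=-1→XO/O./XX/.X/OO
ply 4, X at XO/OO/XX/.X/O. | (3,0)=+0→XO/OO/XX/XX/O.; (4,1)=+1→XO/OO/XX/.X/OX*
ply 5: XO/OO/XX/.X/OX is terminal -1 (O); from XO/../X./.X/O. depth 5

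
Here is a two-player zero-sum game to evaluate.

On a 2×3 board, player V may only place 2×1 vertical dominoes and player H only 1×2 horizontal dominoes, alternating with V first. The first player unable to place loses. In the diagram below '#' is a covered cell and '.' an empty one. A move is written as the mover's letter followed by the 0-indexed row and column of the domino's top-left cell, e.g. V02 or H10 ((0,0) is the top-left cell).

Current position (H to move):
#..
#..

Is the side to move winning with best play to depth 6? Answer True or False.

ply 1, H at #../#.. | H01=+1→###/#..*; H11=+1→#../###
ply 2: ###/#.. is terminal -1 (V); from #../#.. depth 6

H winning at [#../#..]: True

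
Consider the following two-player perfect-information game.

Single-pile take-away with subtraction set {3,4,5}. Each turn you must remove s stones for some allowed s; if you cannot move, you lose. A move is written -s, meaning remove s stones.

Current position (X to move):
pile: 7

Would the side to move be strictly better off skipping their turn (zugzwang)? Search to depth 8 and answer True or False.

[7] X move#1: -3:-1/4, -4:-1/3, -5:+1/2*
[2] end (terminal -1, O#2); searched 7 to 8
if X skipped the turn, O would face:
~ [7] O move#1: -3:-1/4, -4:-1/3, -5:+1/2*
~ [2] end (terminal -1, X#2); searched 7 to 8
compare (X): move=+1 vs pass=-1

zugzwang(7, X) = False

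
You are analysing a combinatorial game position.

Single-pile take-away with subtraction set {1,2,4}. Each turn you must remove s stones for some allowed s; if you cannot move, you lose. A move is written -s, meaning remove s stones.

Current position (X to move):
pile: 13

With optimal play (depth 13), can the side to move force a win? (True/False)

X winning at [13]: True

ply 1, X at 13 | -1=+1→12*; -2=-1→11; -4=+1→9
ply 2, O at 12 | -1=-1→11*; -2=-1→10; -4=-1→8
ply 3, X at 11 | -1=-1→10; -2=+1→9*; -4=-1→7
ply 4, O at 9 | -1=-1→8*; -2=-1→7; -4=-1→5
ply 5, X at 8 | -1=-1→7; -2=+1→6*; -4=-1→4
ply 6, O at 6 | -1=-1→5*; -2=-1→4; -4=-1→2
ply 7, X at 5 | -1=-1→4; -2=+1→3*; -4=-1→1
ply 8, O at 3 | -1=-1→2*; -2=-1→1
ply 9, X at 2 | -1=-1→1; -2=+1→0*
ply 10: 0 is terminal -1 (O); from 13 depth 13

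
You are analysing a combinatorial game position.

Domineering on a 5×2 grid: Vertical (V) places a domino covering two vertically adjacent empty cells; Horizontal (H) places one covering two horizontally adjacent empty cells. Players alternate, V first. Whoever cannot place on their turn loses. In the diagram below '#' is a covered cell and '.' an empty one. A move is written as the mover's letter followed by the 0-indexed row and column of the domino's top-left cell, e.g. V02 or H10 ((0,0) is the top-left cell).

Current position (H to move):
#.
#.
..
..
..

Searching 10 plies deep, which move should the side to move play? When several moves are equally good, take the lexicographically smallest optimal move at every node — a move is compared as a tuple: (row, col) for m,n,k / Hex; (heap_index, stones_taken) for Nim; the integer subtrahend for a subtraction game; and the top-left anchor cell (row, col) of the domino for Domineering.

H's best at [#./#./../../..]: H30

ply 1, H at #./#./../../.. | H20=-1→#./#./##/../..; H30=+1→#./#./../##/..*; H40=-1→#./#./../../##
ply 2, V at #./#./../##/.. | V01=-1→##/##/../##/..*; V11=-1→#./##/.#/##/..
ply 3, H at ##/##/../##/.. | H20=+1→##/##/##/##/..*; H40=+1→##/##/../##/##
ply 4: ##/##/##/##/.. is terminal -1 (V); from #./#./../../.. depth 10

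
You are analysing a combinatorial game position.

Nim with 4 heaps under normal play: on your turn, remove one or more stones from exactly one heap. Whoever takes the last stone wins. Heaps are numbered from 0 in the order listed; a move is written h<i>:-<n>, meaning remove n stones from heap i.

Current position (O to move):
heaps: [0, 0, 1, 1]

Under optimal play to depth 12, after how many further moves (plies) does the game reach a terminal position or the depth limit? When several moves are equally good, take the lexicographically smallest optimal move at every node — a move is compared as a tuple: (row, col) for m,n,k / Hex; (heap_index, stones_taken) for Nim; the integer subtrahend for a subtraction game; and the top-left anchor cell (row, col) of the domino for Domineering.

ply 1, O at (0,0,1,1) | h2:-1=-1→(0,0,0,1)*; h3:-1=-1→(0,0,1,0)
ply 2, X at (0,0,0,1) | h3:-1=+1→(0,0,0,0)*
ply 3: (0,0,0,0) is terminal -1 (O); from (0,0,1,1) depth 12

PV length from [(0,0,1,1)]: 2 plies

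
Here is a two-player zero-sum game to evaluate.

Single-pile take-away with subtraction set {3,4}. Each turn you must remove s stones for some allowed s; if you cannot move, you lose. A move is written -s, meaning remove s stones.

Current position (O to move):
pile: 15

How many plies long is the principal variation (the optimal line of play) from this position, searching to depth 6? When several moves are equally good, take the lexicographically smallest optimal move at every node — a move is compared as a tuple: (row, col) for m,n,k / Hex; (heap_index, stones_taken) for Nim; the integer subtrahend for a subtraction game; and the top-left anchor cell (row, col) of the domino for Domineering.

ply 1, O at 15 | -3=-1→12*; -4=-1→11
ply 2, X at 12 | -3=+1→9*; -4=+1→8
ply 3, O at 9 | -3=-1→6*; -4=-1→5
ply 4, X at 6 | -3=-1→3; -4=+1→2*
ply 5: 2 is terminal -1 (O); from 15 depth 6

PV length from [15]: 4 plies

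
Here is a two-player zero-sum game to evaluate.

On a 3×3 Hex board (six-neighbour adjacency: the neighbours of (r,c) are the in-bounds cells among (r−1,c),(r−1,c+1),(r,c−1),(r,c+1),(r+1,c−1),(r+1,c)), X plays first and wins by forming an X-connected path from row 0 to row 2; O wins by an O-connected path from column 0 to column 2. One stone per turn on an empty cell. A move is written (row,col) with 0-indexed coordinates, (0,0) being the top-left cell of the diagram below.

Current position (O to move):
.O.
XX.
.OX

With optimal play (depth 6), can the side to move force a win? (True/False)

O winning at [.O./XX./.OX]: False

ply 1, O at .O./XX./.OX | (0,0)=-1→OO./XX./.OX*; (0,2)=-1→.OO/XX./.OX; (1,2)=-1→.O./XXO/.OX; (2,0)=-1→.O./XX./OOX
ply 2, X at OO./XX./.OX | (0,2)=+1→OOX/XX./.OX*; (1,2)=-1→OO./XXX/.OX; (2,0)=-1→OO./XX./XOX
ply 3, O at OOX/XX./.OX | (1,2)=-1→OOX/XXO/.OX*; (2,0)=-1→OOX/XX./OOX
ply 4, X at OOX/XXO/.OX | (2,0)=+1→OOX/XXO/XOX*
ply 5: OOX/XXO/XOX is terminal -1 (O); from .O./XX./.OX depth 6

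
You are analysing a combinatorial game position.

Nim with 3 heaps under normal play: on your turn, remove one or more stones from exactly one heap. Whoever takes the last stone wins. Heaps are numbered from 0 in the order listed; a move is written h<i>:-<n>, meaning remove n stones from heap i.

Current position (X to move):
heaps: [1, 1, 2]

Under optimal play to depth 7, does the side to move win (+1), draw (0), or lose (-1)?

p1 X@[(1,1,2)]: h0:-1[(0,1,2)]-1 h1:-1[(1,0,2)]-1 h2:-1[(1,1,1)]-1 h2:-2[(1,1,0)]+1*
p2 O@[(1,1,0)]: h0:-1[(0,1,0)]-1* h1:-1[(1,0,0)]-1
p3 X@[(0,1,0)]: h1:-1[(0,0,0)]+1*
p4 O@[(0,0,0)] terminal -1; root [(1,1,2)] d7

value((1,1,2), X) = +1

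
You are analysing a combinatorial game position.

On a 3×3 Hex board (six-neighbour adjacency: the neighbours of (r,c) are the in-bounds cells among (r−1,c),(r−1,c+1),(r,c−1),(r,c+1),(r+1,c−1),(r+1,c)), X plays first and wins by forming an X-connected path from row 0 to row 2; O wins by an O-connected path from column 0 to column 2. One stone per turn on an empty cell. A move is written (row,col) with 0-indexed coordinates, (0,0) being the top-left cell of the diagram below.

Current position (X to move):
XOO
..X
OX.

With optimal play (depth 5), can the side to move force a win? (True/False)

X winning at [XOO/..X/OX.]: False

p1 X@[XOO/..X/OX.]: (1,0)[XOO/X.X/OX.]-1* (1,1)[XOO/.XX/OX.]-1 (2,2)[XOO/..X/OXX]-1
p2 O@[XOO/X.X/OX.]: (1,1)[XOO/XOX/OX.]+1* (2,2)[XOO/X.X/OXO]-1
p3 X@[XOO/XOX/OX.] terminal -1; root [XOO/..X/OX.] d5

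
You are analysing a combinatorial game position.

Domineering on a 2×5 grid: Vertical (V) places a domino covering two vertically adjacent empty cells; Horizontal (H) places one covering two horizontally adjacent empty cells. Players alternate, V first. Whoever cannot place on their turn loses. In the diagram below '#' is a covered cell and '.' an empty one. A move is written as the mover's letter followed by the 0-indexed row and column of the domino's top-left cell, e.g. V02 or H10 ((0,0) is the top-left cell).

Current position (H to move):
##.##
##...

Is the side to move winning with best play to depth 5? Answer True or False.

p1 H@[##.##/##...]: H12[##.##/####.]+1* H13[##.##/##.##]-1
p2 V@[##.##/####.] terminal -1; root [##.##/##...] d5

H winning at [##.##/##...]: True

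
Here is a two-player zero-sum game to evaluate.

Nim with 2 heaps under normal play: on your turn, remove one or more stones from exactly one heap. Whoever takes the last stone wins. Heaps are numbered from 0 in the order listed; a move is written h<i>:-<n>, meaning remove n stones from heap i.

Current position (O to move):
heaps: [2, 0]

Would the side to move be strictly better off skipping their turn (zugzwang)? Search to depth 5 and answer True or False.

p1 O@[(2,0)]: h0:-1[(1,0)]-1 h0:-2[(0,0)]+1*
p2 X@[(0,0)] terminal -1; root [(2,0)] d5
suppose O passes — search the same position with X to move:
pass> p1 X@[(2,0)]: h0:-1[(1,0)]-1 h0:-2[(0,0)]+1*
pass> p2 O@[(0,0)] terminal -1; root [(2,0)] d5
for O: play +1, pass -1

zugzwang((2,0), O) = False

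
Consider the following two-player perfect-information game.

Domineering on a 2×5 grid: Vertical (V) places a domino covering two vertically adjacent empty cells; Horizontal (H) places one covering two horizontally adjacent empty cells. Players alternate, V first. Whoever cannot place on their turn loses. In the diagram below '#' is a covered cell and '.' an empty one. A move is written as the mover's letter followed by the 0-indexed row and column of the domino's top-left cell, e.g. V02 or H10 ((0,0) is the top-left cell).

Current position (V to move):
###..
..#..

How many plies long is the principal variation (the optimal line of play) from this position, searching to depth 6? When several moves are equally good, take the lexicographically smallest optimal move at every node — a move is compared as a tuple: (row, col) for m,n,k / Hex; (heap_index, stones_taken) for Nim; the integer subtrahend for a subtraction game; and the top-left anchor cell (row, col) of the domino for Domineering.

PV length from [###../..#..]: 3 plies

p1 V@[###../..#..]: V03[####./..##.]+1* V04[###.#/..#.#]+1
p2 H@[####./..##.]: H10[####./####.]-1*
p3 V@[####./####.]: V04[#####/#####]+1*
p4 H@[#####/#####] terminal -1; root [###../..#..] d6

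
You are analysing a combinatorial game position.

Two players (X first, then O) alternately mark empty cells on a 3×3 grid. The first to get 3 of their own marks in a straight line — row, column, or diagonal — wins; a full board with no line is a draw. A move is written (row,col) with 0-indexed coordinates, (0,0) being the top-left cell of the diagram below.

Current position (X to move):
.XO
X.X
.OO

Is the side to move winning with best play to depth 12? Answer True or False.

X winning at [.XO/X.X/.OO]: True

ply 1, X at .XO/X.X/.OO | (0,0)=-1→XXO/X.X/.OO; (1,1)=+1→.XO/XXX/.OO*; (2,0)=+1→.XO/X.X/XOO
ply 2: .XO/XXX/.OO is terminal -1 (O); from .XO/X.X/.OO depth 12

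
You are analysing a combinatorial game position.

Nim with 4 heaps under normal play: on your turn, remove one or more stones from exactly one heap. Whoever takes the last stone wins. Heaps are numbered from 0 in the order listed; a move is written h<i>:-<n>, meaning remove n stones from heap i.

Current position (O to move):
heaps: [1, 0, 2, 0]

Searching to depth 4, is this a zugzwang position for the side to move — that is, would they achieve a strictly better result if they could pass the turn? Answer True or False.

zugzwang((1,0,2,0), O) = False

p1 O@[(1,0,2,0)]: h0:-1[(0,0,2,0)]-1 h2:-1[(1,0,1,0)]+1* h2:-2[(1,0,0,0)]-1
p2 X@[(1,0,1,0)]: h0:-1[(0,0,1,0)]-1* h2:-1[(1,0,0,0)]-1
p3 O@[(0,0,1,0)]: h2:-1[(0,0,0,0)]+1*
p4 X@[(0,0,0,0)] terminal -1; root [(1,0,2,0)] d4
if O skipped the turn, X would face:
~ p1 X@[(1,0,2,0)]: h0:-1[(0,0,2,0)]-1 h2:-1[(1,0,1,0)]+1* h2:-2[(1,0,0,0)]-1
~ p2 O@[(1,0,1,0)]: h0:-1[(0,0,1,0)]-1* h2:-1[(1,0,0,0)]-1
~ p3 X@[(0,0,1,0)]: h2:-1[(0,0,0,0)]+1*
~ p4 O@[(0,0,0,0)] terminal -1; root [(1,0,2,0)] d4
compare (O): move=+1 vs pass=-1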